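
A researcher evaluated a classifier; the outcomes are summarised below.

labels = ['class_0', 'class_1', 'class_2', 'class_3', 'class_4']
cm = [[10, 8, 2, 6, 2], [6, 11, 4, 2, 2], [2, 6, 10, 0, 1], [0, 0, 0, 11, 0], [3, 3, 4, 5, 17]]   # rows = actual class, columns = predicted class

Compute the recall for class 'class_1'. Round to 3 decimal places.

0.440

One-vs-rest for 'class_1': TP = diagonal; FP = other classes predicted 'class_1'; FN = 'class_1' predicted as other.
recall = TP/(TP+FN).
class_1: TP=11, FN=6+4+2+2=14 → 11/25 = 0.4400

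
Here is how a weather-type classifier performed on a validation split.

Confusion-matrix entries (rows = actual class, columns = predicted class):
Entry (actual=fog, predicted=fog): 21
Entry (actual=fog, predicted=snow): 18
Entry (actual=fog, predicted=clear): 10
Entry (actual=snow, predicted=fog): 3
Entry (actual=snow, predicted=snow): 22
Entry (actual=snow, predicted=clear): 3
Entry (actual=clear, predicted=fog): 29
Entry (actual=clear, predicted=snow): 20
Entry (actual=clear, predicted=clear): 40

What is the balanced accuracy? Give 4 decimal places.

Balanced accuracy = mean of per-class recall.
  fog: recall = 21/49 = 0.42857
  snow: recall = 22/28 = 0.78571
  clear: recall = 40/89 = 0.44944
Mean = (0.42857 + 0.78571 + 0.44944) / 3 = 0.5546

0.5546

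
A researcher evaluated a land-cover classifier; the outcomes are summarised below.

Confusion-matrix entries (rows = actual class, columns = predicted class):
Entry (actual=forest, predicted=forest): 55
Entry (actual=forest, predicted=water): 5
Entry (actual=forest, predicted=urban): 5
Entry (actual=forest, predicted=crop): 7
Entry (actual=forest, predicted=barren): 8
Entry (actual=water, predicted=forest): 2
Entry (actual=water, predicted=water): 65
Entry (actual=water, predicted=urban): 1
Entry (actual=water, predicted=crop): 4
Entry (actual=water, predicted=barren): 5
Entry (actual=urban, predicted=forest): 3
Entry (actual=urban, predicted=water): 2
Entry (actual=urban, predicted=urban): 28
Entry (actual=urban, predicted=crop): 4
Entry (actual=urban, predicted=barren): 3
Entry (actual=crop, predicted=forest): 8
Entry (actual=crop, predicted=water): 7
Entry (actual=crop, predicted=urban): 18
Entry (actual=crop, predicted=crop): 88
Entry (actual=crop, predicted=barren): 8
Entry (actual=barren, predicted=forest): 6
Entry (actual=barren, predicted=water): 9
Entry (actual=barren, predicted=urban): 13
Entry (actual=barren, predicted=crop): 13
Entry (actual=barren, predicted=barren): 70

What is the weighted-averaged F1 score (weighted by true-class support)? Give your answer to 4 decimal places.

0.7039

Per-class F1 score (2·TP/(2·TP+FP+FN)):
  forest: TP=55, FP=2+3+8+6=19, FN=5+5+7+8=25 → 110/154 = 0.71429
  water: TP=65, FP=5+2+7+9=23, FN=2+1+4+5=12 → 130/165 = 0.78788
  urban: TP=28, FP=5+1+18+13=37, FN=3+2+4+3=12 → 56/105 = 0.53333
  crop: TP=88, FP=7+4+4+13=28, FN=8+7+18+8=41 → 176/245 = 0.71837
  barren: TP=70, FP=8+5+3+8=24, FN=6+9+13+13=41 → 140/205 = 0.68293
Weighted-F1 score = Σ (supportᵢ/N)·F1 scoreᵢ with N=437: (80/437)·0.71429 + (77/437)·0.78788 + (40/437)·0.53333 + (129/437)·0.71837 + (111/437)·0.68293 = 0.7039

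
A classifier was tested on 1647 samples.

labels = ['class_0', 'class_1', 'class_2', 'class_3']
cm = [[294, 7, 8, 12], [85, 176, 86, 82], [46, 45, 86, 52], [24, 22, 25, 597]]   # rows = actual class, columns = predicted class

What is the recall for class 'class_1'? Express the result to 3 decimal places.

0.410

Treat 'class_1' as positive and all other classes as negative.
recall = TP/(TP+FN).
class_1: TP=176, FN=85+86+82=253 → 176/429 = 0.4103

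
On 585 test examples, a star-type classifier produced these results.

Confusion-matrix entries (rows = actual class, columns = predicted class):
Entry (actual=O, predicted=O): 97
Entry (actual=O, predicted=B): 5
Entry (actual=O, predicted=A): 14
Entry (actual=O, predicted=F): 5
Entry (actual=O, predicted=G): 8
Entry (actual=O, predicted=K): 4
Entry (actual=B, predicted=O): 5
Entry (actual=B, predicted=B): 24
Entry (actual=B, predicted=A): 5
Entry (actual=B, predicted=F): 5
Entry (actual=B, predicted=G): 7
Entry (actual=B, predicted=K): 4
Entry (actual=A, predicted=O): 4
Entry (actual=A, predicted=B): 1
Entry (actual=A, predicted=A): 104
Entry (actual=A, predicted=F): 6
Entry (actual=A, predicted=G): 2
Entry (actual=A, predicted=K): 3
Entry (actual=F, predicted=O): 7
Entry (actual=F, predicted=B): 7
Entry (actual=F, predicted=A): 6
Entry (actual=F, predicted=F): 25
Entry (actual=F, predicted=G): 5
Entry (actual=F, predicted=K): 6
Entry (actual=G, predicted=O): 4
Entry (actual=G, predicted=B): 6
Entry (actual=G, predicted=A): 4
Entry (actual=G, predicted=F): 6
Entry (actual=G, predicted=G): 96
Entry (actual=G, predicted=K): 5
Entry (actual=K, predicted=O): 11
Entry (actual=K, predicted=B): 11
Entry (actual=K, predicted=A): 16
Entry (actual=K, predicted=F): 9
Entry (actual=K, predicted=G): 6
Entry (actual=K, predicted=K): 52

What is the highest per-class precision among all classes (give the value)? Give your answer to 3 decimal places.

0.774

Per-class precision (TP/(TP+FP)):
  O: TP=97, FP=5+4+7+4+11=31 → 97/128 = 0.7578
  B: TP=24, FP=5+1+7+6+11=30 → 24/54 = 0.4444
  A: TP=104, FP=14+5+6+4+16=45 → 104/149 = 0.6980
  F: TP=25, FP=5+5+6+6+9=31 → 25/56 = 0.4464
  G: TP=96, FP=8+7+2+5+6=28 → 96/124 = 0.7742
  K: TP=52, FP=4+4+3+6+5=22 → 52/74 = 0.7027
Highest is class 'G' with precision = 0.774.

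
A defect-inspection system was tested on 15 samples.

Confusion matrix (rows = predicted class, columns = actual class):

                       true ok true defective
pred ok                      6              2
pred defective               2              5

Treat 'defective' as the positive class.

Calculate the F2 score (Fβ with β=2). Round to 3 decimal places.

0.714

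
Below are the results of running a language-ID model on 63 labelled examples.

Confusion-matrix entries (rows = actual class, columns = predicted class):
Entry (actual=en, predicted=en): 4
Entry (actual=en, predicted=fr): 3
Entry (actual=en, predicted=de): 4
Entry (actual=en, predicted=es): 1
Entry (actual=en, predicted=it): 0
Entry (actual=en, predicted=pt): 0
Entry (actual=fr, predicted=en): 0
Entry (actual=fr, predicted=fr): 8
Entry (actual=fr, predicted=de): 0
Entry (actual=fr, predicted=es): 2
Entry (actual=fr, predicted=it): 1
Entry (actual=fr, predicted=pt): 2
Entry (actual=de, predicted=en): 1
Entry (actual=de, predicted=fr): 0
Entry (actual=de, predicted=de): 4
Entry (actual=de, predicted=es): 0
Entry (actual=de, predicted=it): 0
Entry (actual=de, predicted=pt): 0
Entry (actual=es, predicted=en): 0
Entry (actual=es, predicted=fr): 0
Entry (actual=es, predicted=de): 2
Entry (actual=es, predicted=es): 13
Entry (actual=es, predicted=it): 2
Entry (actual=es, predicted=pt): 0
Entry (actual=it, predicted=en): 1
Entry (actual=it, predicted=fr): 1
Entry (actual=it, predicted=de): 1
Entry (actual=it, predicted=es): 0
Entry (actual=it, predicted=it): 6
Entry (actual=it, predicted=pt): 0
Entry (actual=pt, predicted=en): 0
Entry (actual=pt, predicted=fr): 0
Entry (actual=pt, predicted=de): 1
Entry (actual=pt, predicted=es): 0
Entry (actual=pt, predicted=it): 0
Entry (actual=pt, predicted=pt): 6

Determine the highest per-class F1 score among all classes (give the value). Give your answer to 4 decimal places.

Per-class F1 score (2·TP/(2·TP+FP+FN)):
  en: TP=4, FP=0+1+0+1+0=2, FN=3+4+1+0+0=8 → 8/18 = 0.44444
  fr: TP=8, FP=3+0+0+1+0=4, FN=0+0+2+1+2=5 → 16/25 = 0.64000
  de: TP=4, FP=4+0+2+1+1=8, FN=1+0+0+0+0=1 → 8/17 = 0.47059
  es: TP=13, FP=1+2+0+0+0=3, FN=0+0+2+2+0=4 → 26/33 = 0.78788
  it: TP=6, FP=0+1+0+2+0=3, FN=1+1+1+0+0=3 → 12/18 = 0.66667
  pt: TP=6, FP=0+2+0+0+0=2, FN=0+0+1+0+0=1 → 12/15 = 0.80000
Highest is class 'pt' with F1 score = 0.8000.

0.8000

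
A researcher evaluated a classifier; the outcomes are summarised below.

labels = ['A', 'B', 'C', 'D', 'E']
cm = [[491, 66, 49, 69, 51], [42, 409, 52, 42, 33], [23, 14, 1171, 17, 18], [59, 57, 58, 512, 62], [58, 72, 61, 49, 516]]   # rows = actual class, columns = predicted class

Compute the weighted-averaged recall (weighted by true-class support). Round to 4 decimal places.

0.7650

Per-class recall (TP/(TP+FN)):
  A: TP=491, FN=66+49+69+51=235 → 491/726 = 0.67631
  B: TP=409, FN=42+52+42+33=169 → 409/578 = 0.70761
  C: TP=1171, FN=23+14+17+18=72 → 1171/1243 = 0.94208
  D: TP=512, FN=59+57+58+62=236 → 512/748 = 0.68449
  E: TP=516, FN=58+72+61+49=240 → 516/756 = 0.68254
Weighted-recall = Σ (supportᵢ/N)·recallᵢ with N=4051: (726/4051)·0.67631 + (578/4051)·0.70761 + (1243/4051)·0.94208 + (748/4051)·0.68449 + (756/4051)·0.68254 = 0.7650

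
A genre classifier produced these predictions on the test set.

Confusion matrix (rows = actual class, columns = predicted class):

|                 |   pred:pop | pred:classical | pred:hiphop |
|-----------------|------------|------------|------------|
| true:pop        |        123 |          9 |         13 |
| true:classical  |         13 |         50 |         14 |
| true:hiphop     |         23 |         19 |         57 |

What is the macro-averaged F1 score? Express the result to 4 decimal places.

0.6924

Per-class F1 score (2·TP/(2·TP+FP+FN)):
  pop: TP=123, FP=13+23=36, FN=9+13=22 → 246/304 = 0.80921
  classical: TP=50, FP=9+19=28, FN=13+14=27 → 100/155 = 0.64516
  hiphop: TP=57, FP=13+14=27, FN=23+19=42 → 114/183 = 0.62295
Macro-F1 score = mean = (0.80921 + 0.64516 + 0.62295) / 3 = 0.6924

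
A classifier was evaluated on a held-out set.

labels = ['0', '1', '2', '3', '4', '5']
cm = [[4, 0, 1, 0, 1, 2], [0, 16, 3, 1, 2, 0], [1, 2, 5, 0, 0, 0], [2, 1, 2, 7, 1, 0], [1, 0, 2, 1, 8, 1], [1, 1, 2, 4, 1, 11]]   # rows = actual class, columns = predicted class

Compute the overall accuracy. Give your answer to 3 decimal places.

0.607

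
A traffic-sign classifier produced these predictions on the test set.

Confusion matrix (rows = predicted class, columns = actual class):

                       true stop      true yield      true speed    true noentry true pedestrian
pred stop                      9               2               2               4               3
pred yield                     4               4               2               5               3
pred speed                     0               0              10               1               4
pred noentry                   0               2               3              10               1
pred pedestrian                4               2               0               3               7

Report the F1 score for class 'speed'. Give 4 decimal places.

0.6250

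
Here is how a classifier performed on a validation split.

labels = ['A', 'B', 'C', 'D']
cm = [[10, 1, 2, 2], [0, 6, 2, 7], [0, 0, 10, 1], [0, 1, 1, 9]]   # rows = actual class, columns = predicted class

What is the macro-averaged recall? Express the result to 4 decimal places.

Per-class recall (TP/(TP+FN)):
  A: TP=10, FN=1+2+2=5 → 10/15 = 0.66667
  B: TP=6, FN=0+2+7=9 → 6/15 = 0.40000
  C: TP=10, FN=0+0+1=1 → 10/11 = 0.90909
  D: TP=9, FN=0+1+1=2 → 9/11 = 0.81818
Macro-recall = mean = (0.66667 + 0.40000 + 0.90909 + 0.81818) / 4 = 0.6985

0.6985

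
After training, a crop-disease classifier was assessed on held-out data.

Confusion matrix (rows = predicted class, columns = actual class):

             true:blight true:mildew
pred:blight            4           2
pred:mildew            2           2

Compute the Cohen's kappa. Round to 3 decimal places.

Observed agreement pₒ = trace/N = 6/10 = 0.6000
Expected agreement pₑ = Σ (rowᵢ·colᵢ)/N² = (6·6 + 4·4)/10² = 0.5200
κ = (pₒ − pₑ)/(1 − pₑ) = (0.6000 − 0.5200)/(1 − 0.5200) = 0.167

0.167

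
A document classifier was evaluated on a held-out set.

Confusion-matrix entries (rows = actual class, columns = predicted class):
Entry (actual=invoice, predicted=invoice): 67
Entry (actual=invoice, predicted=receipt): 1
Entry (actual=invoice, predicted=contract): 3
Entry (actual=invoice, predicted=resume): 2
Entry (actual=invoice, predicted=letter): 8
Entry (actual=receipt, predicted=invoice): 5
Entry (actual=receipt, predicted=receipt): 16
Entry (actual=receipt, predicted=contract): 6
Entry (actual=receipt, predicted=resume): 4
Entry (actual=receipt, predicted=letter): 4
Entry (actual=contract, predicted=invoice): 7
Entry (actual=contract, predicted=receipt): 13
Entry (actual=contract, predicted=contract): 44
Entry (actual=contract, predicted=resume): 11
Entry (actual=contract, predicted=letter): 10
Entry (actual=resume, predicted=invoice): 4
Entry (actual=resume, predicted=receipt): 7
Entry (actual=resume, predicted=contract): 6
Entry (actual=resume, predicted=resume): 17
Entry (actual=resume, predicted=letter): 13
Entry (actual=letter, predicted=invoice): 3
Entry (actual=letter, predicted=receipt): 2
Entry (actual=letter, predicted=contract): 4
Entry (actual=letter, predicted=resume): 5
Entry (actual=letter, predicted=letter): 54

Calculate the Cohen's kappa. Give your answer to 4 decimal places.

0.5237

Observed agreement pₒ = trace/N = 198/316 = 0.62658
Expected agreement pₑ = Σ (rowᵢ·colᵢ)/N² = (81·86 + 35·39 + 85·63 + 47·39 + 68·89)/316² = 0.21602
κ = (pₒ − pₑ)/(1 − pₑ) = (0.62658 − 0.21602)/(1 − 0.21602) = 0.5237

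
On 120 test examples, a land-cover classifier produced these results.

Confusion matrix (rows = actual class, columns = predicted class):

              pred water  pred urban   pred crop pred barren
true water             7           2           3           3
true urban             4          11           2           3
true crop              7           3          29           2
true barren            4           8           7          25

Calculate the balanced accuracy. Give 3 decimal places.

0.573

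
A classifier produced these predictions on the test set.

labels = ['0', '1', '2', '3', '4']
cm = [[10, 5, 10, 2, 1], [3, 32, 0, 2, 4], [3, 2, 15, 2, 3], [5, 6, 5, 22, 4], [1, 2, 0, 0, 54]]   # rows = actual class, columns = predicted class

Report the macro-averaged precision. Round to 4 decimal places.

Per-class precision (TP/(TP+FP)):
  0: TP=10, FP=3+3+5+1=12 → 10/22 = 0.45455
  1: TP=32, FP=5+2+6+2=15 → 32/47 = 0.68085
  2: TP=15, FP=10+0+5+0=15 → 15/30 = 0.50000
  3: TP=22, FP=2+2+2+0=6 → 22/28 = 0.78571
  4: TP=54, FP=1+4+3+4=12 → 54/66 = 0.81818
Macro-precision = mean = (0.45455 + 0.68085 + 0.50000 + 0.78571 + 0.81818) / 5 = 0.6479

0.6479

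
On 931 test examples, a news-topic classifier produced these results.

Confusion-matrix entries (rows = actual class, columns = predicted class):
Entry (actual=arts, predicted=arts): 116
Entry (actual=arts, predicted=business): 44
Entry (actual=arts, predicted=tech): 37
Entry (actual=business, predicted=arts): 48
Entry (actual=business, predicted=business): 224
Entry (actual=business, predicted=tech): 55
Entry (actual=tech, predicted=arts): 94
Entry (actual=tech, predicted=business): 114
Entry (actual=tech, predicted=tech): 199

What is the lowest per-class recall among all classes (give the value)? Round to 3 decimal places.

0.489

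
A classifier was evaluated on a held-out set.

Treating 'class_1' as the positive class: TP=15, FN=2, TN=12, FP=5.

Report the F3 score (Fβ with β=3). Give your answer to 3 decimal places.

0.867

Fβ = (1+β²)·TP / ((1+β²)·TP + β²·FN + FP), with β²=9
= 10·15 / (10·15 + 9·2 + 5) = 0.867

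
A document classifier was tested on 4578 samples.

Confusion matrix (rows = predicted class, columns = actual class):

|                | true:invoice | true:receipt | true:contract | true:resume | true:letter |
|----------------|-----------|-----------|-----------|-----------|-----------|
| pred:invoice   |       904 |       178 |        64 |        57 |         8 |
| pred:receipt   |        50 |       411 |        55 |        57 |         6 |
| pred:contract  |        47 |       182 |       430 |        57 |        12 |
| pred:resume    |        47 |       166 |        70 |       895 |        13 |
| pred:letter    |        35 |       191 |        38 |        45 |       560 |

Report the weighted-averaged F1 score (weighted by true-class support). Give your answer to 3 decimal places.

Per-class F1 score (2·TP/(2·TP+FP+FN)):
  invoice: TP=904, FP=178+64+57+8=307, FN=50+47+47+35=179 → 1808/2294 = 0.7881
  receipt: TP=411, FP=50+55+57+6=168, FN=178+182+166+191=717 → 822/1707 = 0.4815
  contract: TP=430, FP=47+182+57+12=298, FN=64+55+70+38=227 → 860/1385 = 0.6209
  resume: TP=895, FP=47+166+70+13=296, FN=57+57+57+45=216 → 1790/2302 = 0.7776
  letter: TP=560, FP=35+191+38+45=309, FN=8+6+12+13=39 → 1120/1468 = 0.7629
Weighted-F1 score = Σ (supportᵢ/N)·F1 scoreᵢ with N=4578: (1083/4578)·0.7881 + (1128/4578)·0.4815 + (657/4578)·0.6209 + (1111/4578)·0.7776 + (599/4578)·0.7629 = 0.683

0.683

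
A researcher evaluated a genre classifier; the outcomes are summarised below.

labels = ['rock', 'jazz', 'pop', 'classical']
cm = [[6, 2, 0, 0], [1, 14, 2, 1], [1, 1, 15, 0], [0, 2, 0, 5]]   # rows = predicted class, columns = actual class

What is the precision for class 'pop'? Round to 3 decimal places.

0.882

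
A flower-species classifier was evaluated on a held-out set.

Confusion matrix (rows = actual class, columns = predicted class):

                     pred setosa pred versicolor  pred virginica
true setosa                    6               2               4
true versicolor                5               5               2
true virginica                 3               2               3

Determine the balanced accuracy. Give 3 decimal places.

0.431

Balanced accuracy = mean of per-class recall.
  setosa: recall = 6/12 = 0.5000
  versicolor: recall = 5/12 = 0.4167
  virginica: recall = 3/8 = 0.3750
Mean = (0.5000 + 0.4167 + 0.3750) / 3 = 0.431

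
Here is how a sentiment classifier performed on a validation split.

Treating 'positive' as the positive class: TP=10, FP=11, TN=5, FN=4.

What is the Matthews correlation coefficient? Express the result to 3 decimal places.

0.029

MCC = (TP·TN − FP·FN) / √((TP+FP)(TP+FN)(TN+FP)(TN+FN))
Numerator = 10·5 − 11·4 = 6
Denominator = √(21·14·16·9) = √42336 = 205.7571
MCC = 6 / 205.7571 = 0.029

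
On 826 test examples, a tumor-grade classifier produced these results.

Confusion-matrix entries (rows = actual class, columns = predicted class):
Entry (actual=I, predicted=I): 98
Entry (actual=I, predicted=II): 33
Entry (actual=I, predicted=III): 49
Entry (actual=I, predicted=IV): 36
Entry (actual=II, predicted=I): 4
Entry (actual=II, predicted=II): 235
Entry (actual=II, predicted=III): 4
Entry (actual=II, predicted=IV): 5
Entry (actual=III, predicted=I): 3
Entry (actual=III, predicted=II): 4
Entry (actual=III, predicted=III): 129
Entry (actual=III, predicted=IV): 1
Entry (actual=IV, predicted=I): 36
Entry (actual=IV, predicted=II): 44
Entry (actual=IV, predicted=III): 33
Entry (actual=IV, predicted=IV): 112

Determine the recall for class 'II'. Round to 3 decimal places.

Take TP from the diagonal, FP from the rest of the 'II' prediction marginal, FN from the rest of the 'II' actual marginal.
recall = TP/(TP+FN).
II: TP=235, FN=4+4+5=13 → 235/248 = 0.9476

0.948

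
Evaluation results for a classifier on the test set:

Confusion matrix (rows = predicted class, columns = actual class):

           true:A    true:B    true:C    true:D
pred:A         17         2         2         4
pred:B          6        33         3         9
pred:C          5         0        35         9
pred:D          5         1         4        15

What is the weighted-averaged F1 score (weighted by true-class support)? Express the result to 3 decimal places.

Per-class F1 score (2·TP/(2·TP+FP+FN)):
  A: TP=17, FP=2+2+4=8, FN=6+5+5=16 → 34/58 = 0.5862
  B: TP=33, FP=6+3+9=18, FN=2+0+1=3 → 66/87 = 0.7586
  C: TP=35, FP=5+0+9=14, FN=2+3+4=9 → 70/93 = 0.7527
  D: TP=15, FP=5+1+4=10, FN=4+9+9=22 → 30/62 = 0.4839
Weighted-F1 score = Σ (supportᵢ/N)·F1 scoreᵢ with N=150: (33/150)·0.5862 + (36/150)·0.7586 + (44/150)·0.7527 + (37/150)·0.4839 = 0.651

0.651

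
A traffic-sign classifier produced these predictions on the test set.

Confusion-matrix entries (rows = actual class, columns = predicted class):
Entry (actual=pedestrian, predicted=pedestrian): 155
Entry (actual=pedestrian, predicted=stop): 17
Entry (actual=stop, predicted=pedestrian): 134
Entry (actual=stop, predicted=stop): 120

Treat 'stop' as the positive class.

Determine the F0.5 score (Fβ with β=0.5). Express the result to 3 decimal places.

0.748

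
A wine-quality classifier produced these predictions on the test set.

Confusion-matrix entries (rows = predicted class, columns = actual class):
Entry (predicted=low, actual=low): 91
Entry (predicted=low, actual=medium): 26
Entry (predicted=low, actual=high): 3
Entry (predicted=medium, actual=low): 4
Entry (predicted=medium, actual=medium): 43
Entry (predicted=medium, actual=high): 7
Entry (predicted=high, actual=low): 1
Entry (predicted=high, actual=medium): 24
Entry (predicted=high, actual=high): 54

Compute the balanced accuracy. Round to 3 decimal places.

Balanced accuracy = mean of per-class recall.
  low: recall = 91/96 = 0.9479
  medium: recall = 43/93 = 0.4624
  high: recall = 54/64 = 0.8438
Mean = (0.9479 + 0.4624 + 0.8438) / 3 = 0.751

0.751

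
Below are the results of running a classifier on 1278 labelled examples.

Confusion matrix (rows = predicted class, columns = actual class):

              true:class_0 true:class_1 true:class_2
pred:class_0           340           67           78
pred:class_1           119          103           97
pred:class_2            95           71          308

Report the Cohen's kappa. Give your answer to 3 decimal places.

Observed agreement pₒ = trace/N = 751/1278 = 0.5876
Expected agreement pₑ = Σ (rowᵢ·colᵢ)/N² = (554·485 + 241·319 + 483·474)/1278² = 0.3518
κ = (pₒ − pₑ)/(1 − pₑ) = (0.5876 − 0.3518)/(1 − 0.3518) = 0.364

0.364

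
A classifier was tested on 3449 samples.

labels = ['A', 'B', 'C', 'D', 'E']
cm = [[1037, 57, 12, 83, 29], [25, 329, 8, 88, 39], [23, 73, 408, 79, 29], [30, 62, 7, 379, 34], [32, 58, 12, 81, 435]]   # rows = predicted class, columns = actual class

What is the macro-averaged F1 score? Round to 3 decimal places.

0.724

Per-class F1 score (2·TP/(2·TP+FP+FN)):
  A: TP=1037, FP=57+12+83+29=181, FN=25+23+30+32=110 → 2074/2365 = 0.8770
  B: TP=329, FP=25+8+88+39=160, FN=57+73+62+58=250 → 658/1068 = 0.6161
  C: TP=408, FP=23+73+79+29=204, FN=12+8+7+12=39 → 816/1059 = 0.7705
  D: TP=379, FP=30+62+7+34=133, FN=83+88+79+81=331 → 758/1222 = 0.6203
  E: TP=435, FP=32+58+12+81=183, FN=29+39+29+34=131 → 870/1184 = 0.7348
Macro-F1 score = mean = (0.8770 + 0.6161 + 0.7705 + 0.6203 + 0.7348) / 5 = 0.724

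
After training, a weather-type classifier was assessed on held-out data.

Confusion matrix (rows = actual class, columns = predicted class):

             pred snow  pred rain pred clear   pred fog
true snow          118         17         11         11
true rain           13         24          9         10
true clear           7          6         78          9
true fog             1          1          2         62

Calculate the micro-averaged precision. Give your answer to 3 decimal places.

0.744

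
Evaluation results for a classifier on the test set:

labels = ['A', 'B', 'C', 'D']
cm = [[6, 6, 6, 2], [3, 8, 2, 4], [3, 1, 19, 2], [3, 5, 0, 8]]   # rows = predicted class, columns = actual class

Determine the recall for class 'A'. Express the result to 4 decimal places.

0.4000

Treat 'A' as positive and all other classes as negative.
recall = TP/(TP+FN).
A: TP=6, FN=3+3+3=9 → 6/15 = 0.40000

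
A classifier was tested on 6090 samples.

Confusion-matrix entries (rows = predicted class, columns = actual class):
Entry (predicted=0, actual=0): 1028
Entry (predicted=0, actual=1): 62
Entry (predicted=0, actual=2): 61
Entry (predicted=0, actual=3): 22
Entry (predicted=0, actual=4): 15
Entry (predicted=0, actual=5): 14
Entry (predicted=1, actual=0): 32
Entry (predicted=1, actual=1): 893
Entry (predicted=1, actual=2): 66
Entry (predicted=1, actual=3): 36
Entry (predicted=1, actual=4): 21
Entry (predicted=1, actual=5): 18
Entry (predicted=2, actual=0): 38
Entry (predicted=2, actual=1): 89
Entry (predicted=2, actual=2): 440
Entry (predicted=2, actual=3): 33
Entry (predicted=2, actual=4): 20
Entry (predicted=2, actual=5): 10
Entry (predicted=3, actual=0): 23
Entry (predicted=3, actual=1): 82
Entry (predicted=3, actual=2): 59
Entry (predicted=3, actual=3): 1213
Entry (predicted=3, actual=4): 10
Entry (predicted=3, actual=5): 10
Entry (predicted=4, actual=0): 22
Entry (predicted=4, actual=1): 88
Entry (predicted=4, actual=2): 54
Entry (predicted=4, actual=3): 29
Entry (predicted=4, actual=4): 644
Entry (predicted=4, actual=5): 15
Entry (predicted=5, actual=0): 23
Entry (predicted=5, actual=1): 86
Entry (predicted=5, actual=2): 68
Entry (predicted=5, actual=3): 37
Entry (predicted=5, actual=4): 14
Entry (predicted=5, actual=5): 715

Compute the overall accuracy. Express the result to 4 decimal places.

0.8100

Accuracy = trace / total = (1028+893+440+1213+644+715=4933) / 6090 = 4933/6090 = 0.8100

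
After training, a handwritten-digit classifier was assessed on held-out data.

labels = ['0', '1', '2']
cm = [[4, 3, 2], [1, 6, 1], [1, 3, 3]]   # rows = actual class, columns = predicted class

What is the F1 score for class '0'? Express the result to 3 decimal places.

Take TP from the diagonal, FP from the rest of the '0' prediction marginal, FN from the rest of the '0' actual marginal.
F1 score = 2·TP/(2·TP+FP+FN).
0: TP=4, FP=1+1=2, FN=3+2=5 → 8/15 = 0.5333

0.533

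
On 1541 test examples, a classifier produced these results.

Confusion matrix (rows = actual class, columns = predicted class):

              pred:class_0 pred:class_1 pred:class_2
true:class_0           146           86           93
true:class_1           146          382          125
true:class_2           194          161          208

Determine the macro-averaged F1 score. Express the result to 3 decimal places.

0.459

Per-class F1 score (2·TP/(2·TP+FP+FN)):
  class_0: TP=146, FP=146+194=340, FN=86+93=179 → 292/811 = 0.3600
  class_1: TP=382, FP=86+161=247, FN=146+125=271 → 764/1282 = 0.5959
  class_2: TP=208, FP=93+125=218, FN=194+161=355 → 416/989 = 0.4206
Macro-F1 score = mean = (0.3600 + 0.5959 + 0.4206) / 3 = 0.459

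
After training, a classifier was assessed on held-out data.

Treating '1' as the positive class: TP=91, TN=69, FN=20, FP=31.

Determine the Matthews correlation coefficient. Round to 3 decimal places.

0.515

MCC = (TP·TN − FP·FN) / √((TP+FP)(TP+FN)(TN+FP)(TN+FN))
Numerator = 91·69 − 31·20 = 5659
Denominator = √(122·111·100·89) = √120523800 = 10978.3332
MCC = 5659 / 10978.3332 = 0.515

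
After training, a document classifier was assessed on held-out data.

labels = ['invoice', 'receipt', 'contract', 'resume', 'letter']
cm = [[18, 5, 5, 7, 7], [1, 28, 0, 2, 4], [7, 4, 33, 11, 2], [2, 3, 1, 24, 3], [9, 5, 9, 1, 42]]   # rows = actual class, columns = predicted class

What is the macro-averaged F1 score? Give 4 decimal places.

Per-class F1 score (2·TP/(2·TP+FP+FN)):
  invoice: TP=18, FP=1+7+2+9=19, FN=5+5+7+7=24 → 36/79 = 0.45570
  receipt: TP=28, FP=5+4+3+5=17, FN=1+0+2+4=7 → 56/80 = 0.70000
  contract: TP=33, FP=5+0+1+9=15, FN=7+4+11+2=24 → 66/105 = 0.62857
  resume: TP=24, FP=7+2+11+1=21, FN=2+3+1+3=9 → 48/78 = 0.61538
  letter: TP=42, FP=7+4+2+3=16, FN=9+5+9+1=24 → 84/124 = 0.67742
Macro-F1 score = mean = (0.45570 + 0.70000 + 0.62857 + 0.61538 + 0.67742) / 5 = 0.6154

0.6154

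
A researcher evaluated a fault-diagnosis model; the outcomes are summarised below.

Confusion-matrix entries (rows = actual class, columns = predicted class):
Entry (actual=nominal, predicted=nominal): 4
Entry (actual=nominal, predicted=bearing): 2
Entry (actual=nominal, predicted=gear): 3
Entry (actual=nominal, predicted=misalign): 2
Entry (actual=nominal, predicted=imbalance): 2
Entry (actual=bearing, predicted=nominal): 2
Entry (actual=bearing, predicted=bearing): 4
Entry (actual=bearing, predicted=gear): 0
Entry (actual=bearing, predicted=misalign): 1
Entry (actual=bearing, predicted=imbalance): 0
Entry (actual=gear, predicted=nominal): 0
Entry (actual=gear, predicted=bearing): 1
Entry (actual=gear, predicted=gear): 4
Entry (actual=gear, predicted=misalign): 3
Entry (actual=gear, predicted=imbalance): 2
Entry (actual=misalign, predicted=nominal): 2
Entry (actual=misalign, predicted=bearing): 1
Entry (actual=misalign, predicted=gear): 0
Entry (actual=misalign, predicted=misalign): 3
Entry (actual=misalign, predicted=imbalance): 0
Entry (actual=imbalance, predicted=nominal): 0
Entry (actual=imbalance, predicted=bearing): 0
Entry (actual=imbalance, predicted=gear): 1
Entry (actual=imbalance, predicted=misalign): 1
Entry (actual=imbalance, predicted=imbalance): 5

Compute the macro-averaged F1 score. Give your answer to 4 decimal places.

Per-class F1 score (2·TP/(2·TP+FP+FN)):
  nominal: TP=4, FP=2+0+2+0=4, FN=2+3+2+2=9 → 8/21 = 0.38095
  bearing: TP=4, FP=2+1+1+0=4, FN=2+0+1+0=3 → 8/15 = 0.53333
  gear: TP=4, FP=3+0+0+1=4, FN=0+1+3+2=6 → 8/18 = 0.44444
  misalign: TP=3, FP=2+1+3+1=7, FN=2+1+0+0=3 → 6/16 = 0.37500
  imbalance: TP=5, FP=2+0+2+0=4, FN=0+0+1+1=2 → 10/16 = 0.62500
Macro-F1 score = mean = (0.38095 + 0.53333 + 0.44444 + 0.37500 + 0.62500) / 5 = 0.4717

0.4717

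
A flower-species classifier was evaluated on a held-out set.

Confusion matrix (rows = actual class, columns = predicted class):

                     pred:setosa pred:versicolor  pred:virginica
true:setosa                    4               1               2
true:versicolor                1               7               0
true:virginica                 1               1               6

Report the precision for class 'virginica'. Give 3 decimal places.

0.750

One-vs-rest for 'virginica': TP = diagonal; FP = other classes predicted 'virginica'; FN = 'virginica' predicted as other.
precision = TP/(TP+FP).
virginica: TP=6, FP=2+0=2 → 6/8 = 0.7500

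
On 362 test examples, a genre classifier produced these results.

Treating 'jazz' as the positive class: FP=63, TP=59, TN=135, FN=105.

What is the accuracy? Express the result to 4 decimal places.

Accuracy = (TP+TN)/N = (59+135)/362 = 0.5359

0.5359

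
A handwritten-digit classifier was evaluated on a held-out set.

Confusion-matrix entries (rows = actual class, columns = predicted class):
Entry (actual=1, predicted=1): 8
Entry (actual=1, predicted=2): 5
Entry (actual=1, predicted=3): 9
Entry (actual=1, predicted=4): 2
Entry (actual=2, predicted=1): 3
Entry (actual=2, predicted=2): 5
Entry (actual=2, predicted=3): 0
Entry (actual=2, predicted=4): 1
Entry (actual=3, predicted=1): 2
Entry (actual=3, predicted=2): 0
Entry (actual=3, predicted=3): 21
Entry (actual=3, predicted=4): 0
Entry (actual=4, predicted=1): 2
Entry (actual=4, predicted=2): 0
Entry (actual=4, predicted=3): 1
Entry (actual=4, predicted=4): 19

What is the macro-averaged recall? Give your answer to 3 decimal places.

0.666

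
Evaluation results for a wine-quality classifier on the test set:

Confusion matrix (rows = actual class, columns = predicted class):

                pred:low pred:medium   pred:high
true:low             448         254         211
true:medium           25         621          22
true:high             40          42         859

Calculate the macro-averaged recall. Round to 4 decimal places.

0.7777

Per-class recall (TP/(TP+FN)):
  low: TP=448, FN=254+211=465 → 448/913 = 0.49069
  medium: TP=621, FN=25+22=47 → 621/668 = 0.92964
  high: TP=859, FN=40+42=82 → 859/941 = 0.91286
Macro-recall = mean = (0.49069 + 0.92964 + 0.91286) / 3 = 0.7777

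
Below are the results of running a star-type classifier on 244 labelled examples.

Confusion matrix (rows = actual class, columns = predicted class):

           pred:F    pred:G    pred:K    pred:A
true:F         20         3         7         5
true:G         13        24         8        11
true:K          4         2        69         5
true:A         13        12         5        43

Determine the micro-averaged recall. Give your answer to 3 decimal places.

0.639

Micro-averaging pools counts across classes: ΣTP=156, ΣFP=88, ΣFN=88.
Micro-recall = TP/(TP+FN) on pooled counts = 0.639 (equals overall accuracy in single-label multiclass).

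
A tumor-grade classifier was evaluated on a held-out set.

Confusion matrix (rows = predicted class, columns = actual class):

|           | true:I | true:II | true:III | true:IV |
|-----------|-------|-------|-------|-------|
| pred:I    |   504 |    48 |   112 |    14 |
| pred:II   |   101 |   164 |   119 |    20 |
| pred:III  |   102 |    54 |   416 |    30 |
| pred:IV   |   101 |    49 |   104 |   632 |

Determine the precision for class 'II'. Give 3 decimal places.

One-vs-rest for 'II': TP = diagonal; FP = other classes predicted 'II'; FN = 'II' predicted as other.
precision = TP/(TP+FP).
II: TP=164, FP=101+119+20=240 → 164/404 = 0.4059

0.406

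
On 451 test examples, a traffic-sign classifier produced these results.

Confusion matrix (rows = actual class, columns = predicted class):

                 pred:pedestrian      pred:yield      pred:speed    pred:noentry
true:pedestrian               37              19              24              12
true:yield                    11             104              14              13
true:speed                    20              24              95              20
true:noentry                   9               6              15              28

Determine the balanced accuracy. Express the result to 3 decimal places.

Balanced accuracy = mean of per-class recall.
  pedestrian: recall = 37/92 = 0.4022
  yield: recall = 104/142 = 0.7324
  speed: recall = 95/159 = 0.5975
  noentry: recall = 28/58 = 0.4828
Mean = (0.4022 + 0.7324 + 0.5975 + 0.4828) / 4 = 0.554

0.554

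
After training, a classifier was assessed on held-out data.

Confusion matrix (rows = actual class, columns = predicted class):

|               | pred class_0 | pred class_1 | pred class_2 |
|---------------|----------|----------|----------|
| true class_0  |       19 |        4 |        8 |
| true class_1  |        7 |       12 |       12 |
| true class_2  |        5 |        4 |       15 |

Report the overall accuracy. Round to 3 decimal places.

0.535

Accuracy = trace / total = (19+12+15=46) / 86 = 46/86 = 0.535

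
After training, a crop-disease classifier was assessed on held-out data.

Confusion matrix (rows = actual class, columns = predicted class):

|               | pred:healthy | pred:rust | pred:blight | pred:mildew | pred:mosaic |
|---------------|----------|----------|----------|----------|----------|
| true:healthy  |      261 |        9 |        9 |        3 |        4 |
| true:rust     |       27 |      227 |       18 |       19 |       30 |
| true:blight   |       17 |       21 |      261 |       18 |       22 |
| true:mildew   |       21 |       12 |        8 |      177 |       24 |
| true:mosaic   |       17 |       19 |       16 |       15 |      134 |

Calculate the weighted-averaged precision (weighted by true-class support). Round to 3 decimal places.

Per-class precision (TP/(TP+FP)):
  healthy: TP=261, FP=27+17+21+17=82 → 261/343 = 0.7609
  rust: TP=227, FP=9+21+12+19=61 → 227/288 = 0.7882
  blight: TP=261, FP=9+18+8+16=51 → 261/312 = 0.8365
  mildew: TP=177, FP=3+19+18+15=55 → 177/232 = 0.7629
  mosaic: TP=134, FP=4+30+22+24=80 → 134/214 = 0.6262
Weighted-precision = Σ (supportᵢ/N)·precisionᵢ with N=1389: (286/1389)·0.7609 + (321/1389)·0.7882 + (339/1389)·0.8365 + (242/1389)·0.7629 + (201/1389)·0.6262 = 0.767

0.767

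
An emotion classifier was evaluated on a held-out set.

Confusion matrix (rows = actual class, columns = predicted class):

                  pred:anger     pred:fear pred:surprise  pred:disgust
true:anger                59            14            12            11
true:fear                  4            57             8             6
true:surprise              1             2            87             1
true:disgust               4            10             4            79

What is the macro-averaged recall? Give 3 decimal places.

0.786

Per-class recall (TP/(TP+FN)):
  anger: TP=59, FN=14+12+11=37 → 59/96 = 0.6146
  fear: TP=57, FN=4+8+6=18 → 57/75 = 0.7600
  surprise: TP=87, FN=1+2+1=4 → 87/91 = 0.9560
  disgust: TP=79, FN=4+10+4=18 → 79/97 = 0.8144
Macro-recall = mean = (0.6146 + 0.7600 + 0.9560 + 0.8144) / 4 = 0.786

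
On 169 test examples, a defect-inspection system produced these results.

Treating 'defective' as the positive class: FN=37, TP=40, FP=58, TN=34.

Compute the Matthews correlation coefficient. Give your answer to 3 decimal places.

MCC = (TP·TN − FP·FN) / √((TP+FP)(TP+FN)(TN+FP)(TN+FN))
Numerator = 40·34 − 58·37 = -786
Denominator = √(98·77·92·71) = √49290472 = 7020.7173
MCC = -786 / 7020.7173 = -0.112

-0.112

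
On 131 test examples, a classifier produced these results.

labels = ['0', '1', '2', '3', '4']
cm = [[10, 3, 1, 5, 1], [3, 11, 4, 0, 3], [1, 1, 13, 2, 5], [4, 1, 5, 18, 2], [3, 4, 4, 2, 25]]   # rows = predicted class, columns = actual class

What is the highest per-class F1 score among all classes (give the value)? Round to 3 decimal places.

0.676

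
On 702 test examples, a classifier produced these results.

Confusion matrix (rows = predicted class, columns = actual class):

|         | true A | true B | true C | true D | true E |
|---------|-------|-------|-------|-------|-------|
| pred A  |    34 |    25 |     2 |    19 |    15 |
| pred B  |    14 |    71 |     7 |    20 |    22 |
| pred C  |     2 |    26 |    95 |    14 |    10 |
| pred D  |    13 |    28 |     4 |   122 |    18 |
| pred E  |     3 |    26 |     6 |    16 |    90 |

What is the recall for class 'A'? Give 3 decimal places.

0.515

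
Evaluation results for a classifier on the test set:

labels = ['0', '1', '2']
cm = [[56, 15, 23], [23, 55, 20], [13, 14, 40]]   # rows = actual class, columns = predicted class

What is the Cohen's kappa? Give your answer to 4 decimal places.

0.3734

Observed agreement pₒ = trace/N = 151/259 = 0.58301
Expected agreement pₑ = Σ (rowᵢ·colᵢ)/N² = (94·92 + 98·84 + 67·83)/259² = 0.33454
κ = (pₒ − pₑ)/(1 − pₑ) = (0.58301 − 0.33454)/(1 − 0.33454) = 0.3734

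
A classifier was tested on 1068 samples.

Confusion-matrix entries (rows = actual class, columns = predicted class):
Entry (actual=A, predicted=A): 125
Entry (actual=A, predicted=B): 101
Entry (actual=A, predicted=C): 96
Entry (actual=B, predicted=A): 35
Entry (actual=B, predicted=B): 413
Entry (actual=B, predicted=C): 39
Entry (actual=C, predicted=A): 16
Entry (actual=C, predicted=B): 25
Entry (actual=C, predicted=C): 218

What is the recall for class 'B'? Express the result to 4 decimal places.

Treat 'B' as positive and all other classes as negative.
recall = TP/(TP+FN).
B: TP=413, FN=35+39=74 → 413/487 = 0.84805

0.8480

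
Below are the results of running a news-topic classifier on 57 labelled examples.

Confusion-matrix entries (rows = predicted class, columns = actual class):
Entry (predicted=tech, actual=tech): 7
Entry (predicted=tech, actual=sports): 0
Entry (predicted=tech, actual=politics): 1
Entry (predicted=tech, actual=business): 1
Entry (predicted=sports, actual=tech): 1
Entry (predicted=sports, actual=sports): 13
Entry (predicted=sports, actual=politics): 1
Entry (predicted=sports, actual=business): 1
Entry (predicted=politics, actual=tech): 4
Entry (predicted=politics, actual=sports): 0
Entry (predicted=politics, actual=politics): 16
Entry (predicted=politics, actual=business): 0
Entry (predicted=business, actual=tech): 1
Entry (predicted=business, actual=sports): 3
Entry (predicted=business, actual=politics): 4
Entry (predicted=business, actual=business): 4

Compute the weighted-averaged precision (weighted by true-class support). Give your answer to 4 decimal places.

Per-class precision (TP/(TP+FP)):
  tech: TP=7, FP=0+1+1=2 → 7/9 = 0.77778
  sports: TP=13, FP=1+1+1=3 → 13/16 = 0.81250
  politics: TP=16, FP=4+0+0=4 → 16/20 = 0.80000
  business: TP=4, FP=1+3+4=8 → 4/12 = 0.33333
Weighted-precision = Σ (supportᵢ/N)·precisionᵢ with N=57: (13/57)·0.77778 + (16/57)·0.81250 + (22/57)·0.80000 + (6/57)·0.33333 = 0.7493

0.7493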